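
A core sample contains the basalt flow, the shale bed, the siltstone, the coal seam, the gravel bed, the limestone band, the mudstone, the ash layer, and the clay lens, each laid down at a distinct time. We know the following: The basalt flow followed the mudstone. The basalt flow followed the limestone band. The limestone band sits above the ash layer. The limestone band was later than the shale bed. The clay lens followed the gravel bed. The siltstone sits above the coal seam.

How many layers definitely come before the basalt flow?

Directly stated before the basalt flow: the limestone band and the mudstone.
The ash layer reaches the basalt flow via the ash layer → the limestone band → the basalt flow.
The shale bed reaches the basalt flow via the shale bed → the limestone band → the basalt flow.
No chain forces the gravel bed (or any of the others) ahead of the basalt flow.
That's the ash layer, the limestone band, the mudstone, and the shale bed — 4 in all.

4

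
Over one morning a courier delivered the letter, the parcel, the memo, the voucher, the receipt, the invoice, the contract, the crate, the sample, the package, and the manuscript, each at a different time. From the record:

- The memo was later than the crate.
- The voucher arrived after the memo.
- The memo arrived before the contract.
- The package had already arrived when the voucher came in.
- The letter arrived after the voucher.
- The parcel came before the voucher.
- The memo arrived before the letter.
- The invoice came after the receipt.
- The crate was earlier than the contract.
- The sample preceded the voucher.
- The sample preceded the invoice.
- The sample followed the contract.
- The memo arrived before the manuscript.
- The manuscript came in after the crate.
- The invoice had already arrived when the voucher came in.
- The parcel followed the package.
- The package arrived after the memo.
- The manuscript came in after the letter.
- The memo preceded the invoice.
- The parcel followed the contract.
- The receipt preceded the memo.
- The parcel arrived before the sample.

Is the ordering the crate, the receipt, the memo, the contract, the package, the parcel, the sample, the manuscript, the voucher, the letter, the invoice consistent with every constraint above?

The constraints require the invoice before the voucher, but in the proposed sequence the voucher appears ahead of the invoice. That one violation is enough.

no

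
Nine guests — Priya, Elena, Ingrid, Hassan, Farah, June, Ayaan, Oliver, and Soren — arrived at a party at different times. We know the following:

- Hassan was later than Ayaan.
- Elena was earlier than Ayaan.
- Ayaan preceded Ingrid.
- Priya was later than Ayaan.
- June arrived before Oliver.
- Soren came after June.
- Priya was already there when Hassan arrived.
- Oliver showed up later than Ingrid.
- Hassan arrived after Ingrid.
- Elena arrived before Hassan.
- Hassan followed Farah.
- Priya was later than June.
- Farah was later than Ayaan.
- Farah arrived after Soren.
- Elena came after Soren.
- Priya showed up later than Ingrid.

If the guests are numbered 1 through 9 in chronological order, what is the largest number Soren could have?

Soren must come before Ayaan, Elena, Farah, Hassan, Ingrid, Oliver, and Priya — 7 guests forced after them.
Everything else can be placed before Soren in some valid order, so Soren can sit as late as position 9 − 7 = 2.

2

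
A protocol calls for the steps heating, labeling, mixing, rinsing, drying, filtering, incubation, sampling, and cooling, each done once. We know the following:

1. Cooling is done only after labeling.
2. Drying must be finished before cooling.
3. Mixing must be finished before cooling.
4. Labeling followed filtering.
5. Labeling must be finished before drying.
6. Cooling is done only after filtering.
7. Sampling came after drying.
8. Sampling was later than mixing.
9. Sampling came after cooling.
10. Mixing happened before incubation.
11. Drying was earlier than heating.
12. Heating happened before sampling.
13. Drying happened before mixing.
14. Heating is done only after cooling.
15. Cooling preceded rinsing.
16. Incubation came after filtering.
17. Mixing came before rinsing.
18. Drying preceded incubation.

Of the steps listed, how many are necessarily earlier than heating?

5

Directly stated before heating: cooling and drying.
Filtering reaches heating via filtering → cooling → heating.
Labeling reaches heating via labeling → cooling → heating.
Mixing reaches heating via mixing → cooling → heating.
No chain forces rinsing (or any of the others) ahead of heating.
That's cooling, drying, filtering, labeling, and mixing — 5 in all.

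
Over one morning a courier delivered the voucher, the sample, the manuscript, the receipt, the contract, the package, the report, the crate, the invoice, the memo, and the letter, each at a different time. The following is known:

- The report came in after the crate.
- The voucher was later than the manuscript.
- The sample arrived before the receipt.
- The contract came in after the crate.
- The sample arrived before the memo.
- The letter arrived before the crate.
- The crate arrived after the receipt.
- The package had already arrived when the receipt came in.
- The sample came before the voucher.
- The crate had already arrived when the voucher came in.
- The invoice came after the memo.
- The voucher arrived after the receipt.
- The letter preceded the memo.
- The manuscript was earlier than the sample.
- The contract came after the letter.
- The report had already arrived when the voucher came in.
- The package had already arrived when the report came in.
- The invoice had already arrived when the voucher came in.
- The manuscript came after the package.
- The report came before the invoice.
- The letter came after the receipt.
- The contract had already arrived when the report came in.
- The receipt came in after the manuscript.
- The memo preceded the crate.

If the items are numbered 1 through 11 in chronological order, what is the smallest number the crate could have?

7

The letter, the manuscript, the memo, the package, the receipt, and the sample must all come before the crate — 6 forced predecessors.
Nothing else is forced ahead of the crate, so its earliest slot is position 6 + 1 = 7.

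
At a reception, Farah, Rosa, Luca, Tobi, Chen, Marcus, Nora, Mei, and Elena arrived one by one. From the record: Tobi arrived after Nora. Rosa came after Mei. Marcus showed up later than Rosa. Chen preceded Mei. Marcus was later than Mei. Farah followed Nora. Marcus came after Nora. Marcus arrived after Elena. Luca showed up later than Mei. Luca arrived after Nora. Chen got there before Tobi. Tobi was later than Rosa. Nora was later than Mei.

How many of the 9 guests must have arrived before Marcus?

5

Directly stated before Marcus: Elena, Mei, Nora, and Rosa.
Chen reaches Marcus via Chen → Mei → Marcus.
No chain forces Luca (or any of the others) ahead of Marcus.
That's Chen, Elena, Mei, Nora, and Rosa — 5 in all.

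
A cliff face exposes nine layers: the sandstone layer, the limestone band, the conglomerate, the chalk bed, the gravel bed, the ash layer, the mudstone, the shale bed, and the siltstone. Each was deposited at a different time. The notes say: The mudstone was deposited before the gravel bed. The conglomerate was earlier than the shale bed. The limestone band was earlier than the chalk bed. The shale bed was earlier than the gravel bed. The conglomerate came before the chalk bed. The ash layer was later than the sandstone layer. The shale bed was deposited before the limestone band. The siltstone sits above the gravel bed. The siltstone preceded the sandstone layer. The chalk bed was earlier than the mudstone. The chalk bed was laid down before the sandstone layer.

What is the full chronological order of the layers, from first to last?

the conglomerate, the shale bed, the limestone band, the chalk bed, the mudstone, the gravel bed, the siltstone, the sandstone layer, the ash layer

The constraints fix every adjacent pair, so only one ordering works:
the conglomerate → the shale bed → the limestone band → the chalk bed → the mudstone → the gravel bed → the siltstone → the sandstone layer → the ash layer.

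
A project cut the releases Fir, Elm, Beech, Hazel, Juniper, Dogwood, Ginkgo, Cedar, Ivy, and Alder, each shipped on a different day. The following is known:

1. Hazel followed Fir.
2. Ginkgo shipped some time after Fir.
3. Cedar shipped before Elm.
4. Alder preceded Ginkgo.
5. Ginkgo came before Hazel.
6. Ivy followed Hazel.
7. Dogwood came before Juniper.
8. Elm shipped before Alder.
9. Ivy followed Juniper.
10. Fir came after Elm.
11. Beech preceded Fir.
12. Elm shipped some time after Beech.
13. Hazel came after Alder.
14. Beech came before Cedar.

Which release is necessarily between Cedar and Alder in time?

Elm

Tracing the constraints gives Cedar → Elm → Alder, so Elm sits after Cedar and before Alder.
No other release is forced both after Cedar and before Alder.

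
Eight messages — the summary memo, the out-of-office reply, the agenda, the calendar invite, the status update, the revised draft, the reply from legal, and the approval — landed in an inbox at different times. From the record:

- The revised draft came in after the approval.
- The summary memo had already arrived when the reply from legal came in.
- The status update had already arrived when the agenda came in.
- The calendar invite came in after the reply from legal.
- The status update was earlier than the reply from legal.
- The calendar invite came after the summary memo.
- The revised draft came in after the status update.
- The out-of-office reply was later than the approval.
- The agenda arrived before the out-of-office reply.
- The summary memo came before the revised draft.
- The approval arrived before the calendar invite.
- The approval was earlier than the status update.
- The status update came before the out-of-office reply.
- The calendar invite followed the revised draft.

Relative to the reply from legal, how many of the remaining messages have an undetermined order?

Forced before the reply from legal: the approval, the status update, and the summary memo; forced after the reply from legal: the calendar invite.
That leaves the agenda, the out-of-office reply, and the revised draft with no forced order relative to the reply from legal — 3.

3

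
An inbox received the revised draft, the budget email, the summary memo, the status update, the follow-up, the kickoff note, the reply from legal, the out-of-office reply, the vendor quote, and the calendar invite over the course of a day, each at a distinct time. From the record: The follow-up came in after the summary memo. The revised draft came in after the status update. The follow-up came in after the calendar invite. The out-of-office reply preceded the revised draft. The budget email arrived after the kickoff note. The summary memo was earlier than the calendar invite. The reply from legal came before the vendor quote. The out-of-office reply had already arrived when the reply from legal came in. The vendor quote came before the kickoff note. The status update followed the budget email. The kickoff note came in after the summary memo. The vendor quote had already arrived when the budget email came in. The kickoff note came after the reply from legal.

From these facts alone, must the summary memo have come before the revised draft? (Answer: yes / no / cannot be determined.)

yes

Chain the constraints: the summary memo → the kickoff note → the budget email → the status update → the revised draft. Each link is directly stated, so the summary memo comes before the revised draft.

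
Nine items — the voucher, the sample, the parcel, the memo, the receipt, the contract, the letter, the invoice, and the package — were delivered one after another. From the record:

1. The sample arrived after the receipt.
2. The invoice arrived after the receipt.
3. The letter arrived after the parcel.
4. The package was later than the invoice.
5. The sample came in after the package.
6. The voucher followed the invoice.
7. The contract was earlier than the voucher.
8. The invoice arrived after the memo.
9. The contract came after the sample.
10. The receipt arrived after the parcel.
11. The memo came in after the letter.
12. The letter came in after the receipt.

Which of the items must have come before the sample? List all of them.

Directly stated before the sample: the package and the receipt.
The invoice reaches the sample via the invoice → the package → the sample.
The letter reaches the sample via the letter → the memo → the invoice → the package → the sample.
The memo reaches the sample via the memo → the invoice → the package → the sample.
Likewise the parcel reaches the sample by chaining the stated constraints.
No chain forces the voucher (or any of the others) ahead of the sample.

the invoice, the letter, the memo, the package, the parcel, the receipt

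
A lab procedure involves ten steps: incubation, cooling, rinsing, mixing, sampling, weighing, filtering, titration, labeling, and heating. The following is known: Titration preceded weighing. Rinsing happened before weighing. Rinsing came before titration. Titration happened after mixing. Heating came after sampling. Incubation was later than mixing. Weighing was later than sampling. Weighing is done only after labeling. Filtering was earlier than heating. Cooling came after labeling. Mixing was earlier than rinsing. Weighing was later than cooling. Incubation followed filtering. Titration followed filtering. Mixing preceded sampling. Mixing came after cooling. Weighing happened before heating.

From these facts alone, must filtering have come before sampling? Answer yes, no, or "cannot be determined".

cannot be determined

No chain of stated constraints runs from filtering to sampling, and none runs from sampling to filtering either.
So the relative order of filtering and sampling is not fixed by the given facts.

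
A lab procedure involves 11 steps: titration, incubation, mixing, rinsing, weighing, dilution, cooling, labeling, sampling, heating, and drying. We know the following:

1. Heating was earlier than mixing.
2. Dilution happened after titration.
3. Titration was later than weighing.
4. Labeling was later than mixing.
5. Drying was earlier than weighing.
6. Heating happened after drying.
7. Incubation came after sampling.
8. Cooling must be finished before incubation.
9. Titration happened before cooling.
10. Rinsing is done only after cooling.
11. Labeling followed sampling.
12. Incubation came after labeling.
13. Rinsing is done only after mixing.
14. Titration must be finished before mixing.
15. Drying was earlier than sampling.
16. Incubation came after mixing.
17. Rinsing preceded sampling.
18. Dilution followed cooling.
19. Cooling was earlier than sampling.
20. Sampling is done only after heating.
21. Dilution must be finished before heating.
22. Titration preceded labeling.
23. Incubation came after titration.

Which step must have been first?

drying

Drying has a chain of constraints placing it before every other step, so drying must be first.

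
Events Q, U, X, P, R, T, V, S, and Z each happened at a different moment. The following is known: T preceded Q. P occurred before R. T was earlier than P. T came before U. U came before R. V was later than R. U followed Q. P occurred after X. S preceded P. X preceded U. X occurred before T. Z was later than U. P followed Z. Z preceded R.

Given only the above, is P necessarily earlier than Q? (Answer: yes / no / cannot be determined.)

Tracing the constraints gives Q → U → Z → P, so Q must come before P.
That means P cannot be before Q.

no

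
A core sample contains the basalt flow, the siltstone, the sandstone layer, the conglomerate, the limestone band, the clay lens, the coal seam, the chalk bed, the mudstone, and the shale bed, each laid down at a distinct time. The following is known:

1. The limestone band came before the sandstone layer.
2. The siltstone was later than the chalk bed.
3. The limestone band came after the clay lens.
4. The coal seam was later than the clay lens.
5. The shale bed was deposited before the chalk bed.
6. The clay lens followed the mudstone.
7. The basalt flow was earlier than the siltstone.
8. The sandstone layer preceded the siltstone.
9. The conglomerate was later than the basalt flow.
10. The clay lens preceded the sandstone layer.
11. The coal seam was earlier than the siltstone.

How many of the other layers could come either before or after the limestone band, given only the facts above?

Forced before the limestone band: the clay lens and the mudstone; forced after the limestone band: the sandstone layer and the siltstone.
That leaves the basalt flow, the chalk bed, the coal seam, the conglomerate, and the shale bed with no forced order relative to the limestone band — 5.

5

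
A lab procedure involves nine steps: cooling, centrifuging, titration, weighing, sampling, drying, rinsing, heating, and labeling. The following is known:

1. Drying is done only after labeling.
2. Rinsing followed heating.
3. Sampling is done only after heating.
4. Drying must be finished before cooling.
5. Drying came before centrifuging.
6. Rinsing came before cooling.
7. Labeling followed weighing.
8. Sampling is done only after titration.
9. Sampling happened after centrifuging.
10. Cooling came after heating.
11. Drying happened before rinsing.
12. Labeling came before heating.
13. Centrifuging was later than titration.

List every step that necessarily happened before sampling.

Directly stated before sampling: centrifuging, heating, and titration.
Drying reaches sampling via drying → centrifuging → sampling.
Labeling reaches sampling via labeling → heating → sampling.
Weighing reaches sampling via weighing → labeling → heating → sampling.
No chain forces rinsing (or any of the others) ahead of sampling.

centrifuging, drying, heating, labeling, titration, weighing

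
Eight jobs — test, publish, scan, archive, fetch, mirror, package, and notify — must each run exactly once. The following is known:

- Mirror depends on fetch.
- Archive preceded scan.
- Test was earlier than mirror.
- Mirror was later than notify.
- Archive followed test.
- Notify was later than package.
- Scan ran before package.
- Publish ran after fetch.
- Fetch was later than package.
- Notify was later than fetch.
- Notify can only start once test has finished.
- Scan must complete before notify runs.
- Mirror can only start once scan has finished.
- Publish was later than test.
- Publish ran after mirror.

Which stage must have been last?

Every other stage has a chain of constraints placing it before publish, so publish is last.

publish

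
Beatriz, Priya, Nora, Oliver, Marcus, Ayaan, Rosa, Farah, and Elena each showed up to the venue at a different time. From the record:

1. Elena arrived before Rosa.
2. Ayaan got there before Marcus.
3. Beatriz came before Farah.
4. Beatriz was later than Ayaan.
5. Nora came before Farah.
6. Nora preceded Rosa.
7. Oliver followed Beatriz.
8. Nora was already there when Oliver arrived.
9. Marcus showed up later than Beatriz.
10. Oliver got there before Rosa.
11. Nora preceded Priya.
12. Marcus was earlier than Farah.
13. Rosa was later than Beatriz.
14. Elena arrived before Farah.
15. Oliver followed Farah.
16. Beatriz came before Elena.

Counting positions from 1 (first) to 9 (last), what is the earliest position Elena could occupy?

3

Ayaan and Beatriz must both come before Elena — 2 forced predecessors.
Nothing else is forced ahead of Elena, so their earliest slot is position 2 + 1 = 3.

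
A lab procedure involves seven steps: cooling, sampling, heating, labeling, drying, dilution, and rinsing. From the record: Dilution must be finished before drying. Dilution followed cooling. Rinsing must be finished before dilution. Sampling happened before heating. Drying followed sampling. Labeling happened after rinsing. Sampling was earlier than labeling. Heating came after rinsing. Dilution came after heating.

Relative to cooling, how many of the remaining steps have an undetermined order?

Forced after cooling: dilution and drying.
That leaves heating, labeling, rinsing, and sampling with no forced order relative to cooling — 4.

4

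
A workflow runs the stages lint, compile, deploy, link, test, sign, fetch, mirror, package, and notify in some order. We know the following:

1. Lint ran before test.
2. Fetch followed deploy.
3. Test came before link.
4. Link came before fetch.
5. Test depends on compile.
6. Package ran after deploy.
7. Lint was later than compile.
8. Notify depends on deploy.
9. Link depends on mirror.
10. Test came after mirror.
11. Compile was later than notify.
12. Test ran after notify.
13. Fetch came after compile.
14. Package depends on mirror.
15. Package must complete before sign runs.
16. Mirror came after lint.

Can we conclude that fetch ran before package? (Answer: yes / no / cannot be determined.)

cannot be determined

No chain of stated constraints runs from fetch to package, and none runs from package to fetch either.
So the relative order of fetch and package is not fixed by the given facts.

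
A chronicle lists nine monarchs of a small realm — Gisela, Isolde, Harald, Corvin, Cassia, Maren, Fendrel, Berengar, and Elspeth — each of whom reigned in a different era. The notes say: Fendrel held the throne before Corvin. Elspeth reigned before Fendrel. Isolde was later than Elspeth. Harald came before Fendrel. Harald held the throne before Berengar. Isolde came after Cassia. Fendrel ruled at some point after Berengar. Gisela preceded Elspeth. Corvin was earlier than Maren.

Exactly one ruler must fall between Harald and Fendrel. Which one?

Tracing the constraints gives Harald → Berengar → Fendrel, so Berengar sits after Harald and before Fendrel.
No other ruler is forced both after Harald and before Fendrel.

Berengar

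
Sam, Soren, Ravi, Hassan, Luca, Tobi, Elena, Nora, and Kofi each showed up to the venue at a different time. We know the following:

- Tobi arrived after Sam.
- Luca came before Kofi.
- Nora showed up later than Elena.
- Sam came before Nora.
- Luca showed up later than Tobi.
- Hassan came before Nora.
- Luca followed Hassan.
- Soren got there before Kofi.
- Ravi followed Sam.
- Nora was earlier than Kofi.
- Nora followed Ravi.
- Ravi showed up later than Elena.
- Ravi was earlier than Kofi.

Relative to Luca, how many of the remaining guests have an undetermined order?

4

Forced before Luca: Hassan, Sam, and Tobi; forced after Luca: Kofi.
That leaves Elena, Nora, Ravi, and Soren with no forced order relative to Luca — 4.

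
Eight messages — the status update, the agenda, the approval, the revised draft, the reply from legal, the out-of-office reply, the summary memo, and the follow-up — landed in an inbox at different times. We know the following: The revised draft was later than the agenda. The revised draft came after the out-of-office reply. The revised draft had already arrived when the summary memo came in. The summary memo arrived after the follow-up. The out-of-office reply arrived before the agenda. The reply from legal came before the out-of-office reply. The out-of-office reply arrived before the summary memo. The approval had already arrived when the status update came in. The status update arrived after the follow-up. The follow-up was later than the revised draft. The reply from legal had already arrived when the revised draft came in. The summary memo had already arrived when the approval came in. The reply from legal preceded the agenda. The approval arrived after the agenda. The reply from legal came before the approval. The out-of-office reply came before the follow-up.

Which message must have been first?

the reply from legal

The reply from legal has a chain of constraints placing it before every other message, so the reply from legal must be first.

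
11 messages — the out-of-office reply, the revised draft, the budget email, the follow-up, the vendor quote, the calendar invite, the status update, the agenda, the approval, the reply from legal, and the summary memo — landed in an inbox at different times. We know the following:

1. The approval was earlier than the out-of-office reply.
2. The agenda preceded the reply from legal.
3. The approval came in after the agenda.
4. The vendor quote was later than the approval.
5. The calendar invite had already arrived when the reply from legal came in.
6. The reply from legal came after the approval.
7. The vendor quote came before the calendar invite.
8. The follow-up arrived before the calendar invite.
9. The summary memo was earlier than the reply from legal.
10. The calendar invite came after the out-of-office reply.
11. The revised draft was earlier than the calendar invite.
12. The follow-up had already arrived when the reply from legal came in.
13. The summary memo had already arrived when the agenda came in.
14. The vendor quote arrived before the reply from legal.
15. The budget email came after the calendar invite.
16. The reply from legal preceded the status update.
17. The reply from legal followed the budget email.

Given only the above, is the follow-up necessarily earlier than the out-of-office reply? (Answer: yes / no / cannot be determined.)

No chain of stated constraints runs from the follow-up to the out-of-office reply, and none runs from the out-of-office reply to the follow-up either.
So the relative order of the follow-up and the out-of-office reply is not fixed by the given facts.

cannot be determined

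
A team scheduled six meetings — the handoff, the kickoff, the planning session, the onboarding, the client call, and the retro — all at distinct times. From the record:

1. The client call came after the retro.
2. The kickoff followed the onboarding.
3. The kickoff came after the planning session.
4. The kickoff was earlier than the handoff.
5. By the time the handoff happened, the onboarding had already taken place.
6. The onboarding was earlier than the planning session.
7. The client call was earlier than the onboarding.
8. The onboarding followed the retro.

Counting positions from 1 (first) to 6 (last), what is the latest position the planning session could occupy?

4

The planning session must come before the handoff and the kickoff — 2 meetings forced after it.
Everything else can be placed before the planning session in some valid order, so the planning session can sit as late as position 6 − 2 = 4.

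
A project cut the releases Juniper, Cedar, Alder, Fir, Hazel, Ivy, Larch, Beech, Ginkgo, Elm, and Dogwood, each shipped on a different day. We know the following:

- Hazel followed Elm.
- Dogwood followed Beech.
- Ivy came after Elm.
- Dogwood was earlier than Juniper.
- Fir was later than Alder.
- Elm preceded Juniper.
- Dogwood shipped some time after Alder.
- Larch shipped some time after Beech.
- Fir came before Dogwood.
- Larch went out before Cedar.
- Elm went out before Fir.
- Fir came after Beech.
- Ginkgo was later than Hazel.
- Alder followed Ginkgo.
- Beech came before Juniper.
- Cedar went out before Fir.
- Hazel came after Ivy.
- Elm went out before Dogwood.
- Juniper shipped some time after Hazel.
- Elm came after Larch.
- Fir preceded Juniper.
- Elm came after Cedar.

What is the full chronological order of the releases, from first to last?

The constraints fix every adjacent pair, so only one ordering works:
Beech → Larch → Cedar → Elm → Ivy → Hazel → Ginkgo → Alder → Fir → Dogwood → Juniper.

Beech, Larch, Cedar, Elm, Ivy, Hazel, Ginkgo, Alder, Fir, Dogwood, Juniper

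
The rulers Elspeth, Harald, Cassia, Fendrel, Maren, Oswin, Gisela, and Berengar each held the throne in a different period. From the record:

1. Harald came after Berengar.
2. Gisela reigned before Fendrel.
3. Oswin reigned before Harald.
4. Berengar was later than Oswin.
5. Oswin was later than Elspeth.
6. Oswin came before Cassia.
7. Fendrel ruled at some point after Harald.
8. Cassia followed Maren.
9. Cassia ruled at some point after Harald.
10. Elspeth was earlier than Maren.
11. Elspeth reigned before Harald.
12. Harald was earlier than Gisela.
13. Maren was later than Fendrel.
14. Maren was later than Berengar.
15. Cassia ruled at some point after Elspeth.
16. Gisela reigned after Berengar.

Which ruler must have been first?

Elspeth

Elspeth has a chain of constraints placing them before every other ruler, so Elspeth must be first.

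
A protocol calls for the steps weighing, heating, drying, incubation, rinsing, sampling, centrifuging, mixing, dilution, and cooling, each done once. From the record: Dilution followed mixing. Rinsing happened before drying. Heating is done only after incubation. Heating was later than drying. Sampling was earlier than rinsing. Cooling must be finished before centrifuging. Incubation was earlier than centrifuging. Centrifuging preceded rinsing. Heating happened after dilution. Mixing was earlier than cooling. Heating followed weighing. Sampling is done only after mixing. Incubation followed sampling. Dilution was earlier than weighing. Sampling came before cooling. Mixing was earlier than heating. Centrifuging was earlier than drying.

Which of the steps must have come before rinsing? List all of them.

centrifuging, cooling, incubation, mixing, sampling

Directly stated before rinsing: centrifuging and sampling.
Cooling reaches rinsing via cooling → centrifuging → rinsing.
Incubation reaches rinsing via incubation → centrifuging → rinsing.
Mixing reaches rinsing via mixing → sampling → rinsing.
No chain forces heating (or any of the others) ahead of rinsing.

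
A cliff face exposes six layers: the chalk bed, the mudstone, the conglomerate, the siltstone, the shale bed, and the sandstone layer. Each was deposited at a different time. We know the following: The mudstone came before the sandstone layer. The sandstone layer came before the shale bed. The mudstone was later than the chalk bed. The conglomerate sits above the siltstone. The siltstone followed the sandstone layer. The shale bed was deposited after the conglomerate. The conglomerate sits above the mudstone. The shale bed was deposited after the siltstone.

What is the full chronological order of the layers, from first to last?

the chalk bed, the mudstone, the sandstone layer, the siltstone, the conglomerate, the shale bed

The constraints fix every adjacent pair, so only one ordering works:
the chalk bed → the mudstone → the sandstone layer → the siltstone → the conglomerate → the shale bed.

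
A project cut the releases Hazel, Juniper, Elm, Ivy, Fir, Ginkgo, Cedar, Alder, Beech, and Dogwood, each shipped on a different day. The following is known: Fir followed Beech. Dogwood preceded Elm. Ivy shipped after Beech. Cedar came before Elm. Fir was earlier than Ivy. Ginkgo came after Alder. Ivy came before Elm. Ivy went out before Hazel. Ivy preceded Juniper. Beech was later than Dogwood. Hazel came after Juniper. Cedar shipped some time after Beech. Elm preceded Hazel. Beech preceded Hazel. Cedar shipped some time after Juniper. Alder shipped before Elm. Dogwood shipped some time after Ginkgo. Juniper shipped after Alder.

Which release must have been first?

Alder has a chain of constraints placing it before every other release, so Alder must be first.

Alder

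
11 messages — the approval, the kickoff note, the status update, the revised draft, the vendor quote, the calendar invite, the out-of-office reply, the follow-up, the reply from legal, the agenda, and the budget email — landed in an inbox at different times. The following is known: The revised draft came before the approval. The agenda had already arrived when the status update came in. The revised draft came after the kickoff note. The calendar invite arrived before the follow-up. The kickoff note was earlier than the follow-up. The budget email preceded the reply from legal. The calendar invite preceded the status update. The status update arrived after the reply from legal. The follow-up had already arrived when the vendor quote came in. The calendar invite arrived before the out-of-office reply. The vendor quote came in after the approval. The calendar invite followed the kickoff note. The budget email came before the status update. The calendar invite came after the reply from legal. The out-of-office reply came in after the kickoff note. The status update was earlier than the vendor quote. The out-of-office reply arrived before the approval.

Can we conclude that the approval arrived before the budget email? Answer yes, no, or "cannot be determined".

Tracing the constraints gives the budget email → the reply from legal → the calendar invite → the out-of-office reply → the approval, so the budget email must come before the approval.
That means the approval cannot be before the budget email.

no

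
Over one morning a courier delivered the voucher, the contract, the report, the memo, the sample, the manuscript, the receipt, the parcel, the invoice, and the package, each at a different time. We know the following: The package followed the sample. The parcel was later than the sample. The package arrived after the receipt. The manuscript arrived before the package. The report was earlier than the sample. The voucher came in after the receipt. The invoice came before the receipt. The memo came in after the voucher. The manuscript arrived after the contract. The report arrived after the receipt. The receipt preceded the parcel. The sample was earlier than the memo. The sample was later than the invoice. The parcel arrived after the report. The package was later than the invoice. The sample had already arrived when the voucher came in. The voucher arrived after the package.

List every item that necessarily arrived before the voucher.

the contract, the invoice, the manuscript, the package, the receipt, the report, the sample

Directly stated before the voucher: the package, the receipt, and the sample.
The contract reaches the voucher via the contract → the manuscript → the package → the voucher.
The invoice reaches the voucher via the invoice → the receipt → the voucher.
The manuscript reaches the voucher via the manuscript → the package → the voucher.
Likewise the report reaches the voucher by chaining the stated constraints.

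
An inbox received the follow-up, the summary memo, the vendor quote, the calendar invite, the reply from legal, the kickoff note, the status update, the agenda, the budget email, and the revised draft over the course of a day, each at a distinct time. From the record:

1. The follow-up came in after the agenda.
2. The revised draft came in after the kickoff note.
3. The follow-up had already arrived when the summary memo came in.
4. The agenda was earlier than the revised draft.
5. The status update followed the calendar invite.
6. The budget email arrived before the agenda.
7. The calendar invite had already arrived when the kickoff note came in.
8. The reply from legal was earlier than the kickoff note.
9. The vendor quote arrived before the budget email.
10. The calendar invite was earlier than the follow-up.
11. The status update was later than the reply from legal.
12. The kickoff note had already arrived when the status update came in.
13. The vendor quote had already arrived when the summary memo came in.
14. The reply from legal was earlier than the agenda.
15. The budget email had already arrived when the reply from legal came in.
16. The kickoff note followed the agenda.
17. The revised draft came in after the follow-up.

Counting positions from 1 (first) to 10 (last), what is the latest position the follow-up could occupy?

The follow-up must come before the revised draft and the summary memo — 2 messages forced after it.
Everything else can be placed before the follow-up in some valid order, so the follow-up can sit as late as position 10 − 2 = 8.

8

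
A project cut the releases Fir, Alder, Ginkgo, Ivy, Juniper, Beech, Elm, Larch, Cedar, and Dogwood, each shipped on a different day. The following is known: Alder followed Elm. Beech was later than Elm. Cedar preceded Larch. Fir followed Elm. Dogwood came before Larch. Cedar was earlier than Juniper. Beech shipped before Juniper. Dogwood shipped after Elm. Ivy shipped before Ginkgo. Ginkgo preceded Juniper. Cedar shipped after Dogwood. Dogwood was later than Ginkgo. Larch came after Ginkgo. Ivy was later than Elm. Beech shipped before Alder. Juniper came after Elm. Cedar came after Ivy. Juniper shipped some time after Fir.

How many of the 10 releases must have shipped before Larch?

5

Directly stated before Larch: Cedar, Dogwood, and Ginkgo.
Elm reaches Larch via Elm → Dogwood → Larch.
Ivy reaches Larch via Ivy → Cedar → Larch.
No chain forces Juniper (or any of the others) ahead of Larch.
That's Cedar, Dogwood, Elm, Ginkgo, and Ivy — 5 in all.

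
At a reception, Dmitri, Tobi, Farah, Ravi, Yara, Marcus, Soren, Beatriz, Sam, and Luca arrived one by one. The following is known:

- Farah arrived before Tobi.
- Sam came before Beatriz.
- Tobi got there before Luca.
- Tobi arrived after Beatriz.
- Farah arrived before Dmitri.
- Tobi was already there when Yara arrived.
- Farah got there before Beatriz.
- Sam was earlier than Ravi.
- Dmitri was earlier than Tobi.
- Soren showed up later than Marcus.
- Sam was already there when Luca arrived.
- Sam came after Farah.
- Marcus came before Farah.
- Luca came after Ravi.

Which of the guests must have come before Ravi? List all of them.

Farah, Marcus, Sam

Directly stated before Ravi: Sam.
Farah reaches Ravi via Farah → Sam → Ravi.
Marcus reaches Ravi via Marcus → Farah → Sam → Ravi.
No chain forces Soren (or any of the others) ahead of Ravi.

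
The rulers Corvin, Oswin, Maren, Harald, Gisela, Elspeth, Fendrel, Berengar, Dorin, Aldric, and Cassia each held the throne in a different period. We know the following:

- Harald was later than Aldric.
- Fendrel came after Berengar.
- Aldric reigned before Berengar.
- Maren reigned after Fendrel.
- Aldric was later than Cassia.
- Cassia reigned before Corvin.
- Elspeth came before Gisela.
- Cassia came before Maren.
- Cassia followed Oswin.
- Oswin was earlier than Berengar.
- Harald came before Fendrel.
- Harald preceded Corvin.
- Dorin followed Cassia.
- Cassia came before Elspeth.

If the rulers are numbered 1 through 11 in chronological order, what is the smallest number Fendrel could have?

Aldric, Berengar, Cassia, Harald, and Oswin must all come before Fendrel — 5 forced predecessors.
Nothing else is forced ahead of Fendrel, so their earliest slot is position 5 + 1 = 6.

6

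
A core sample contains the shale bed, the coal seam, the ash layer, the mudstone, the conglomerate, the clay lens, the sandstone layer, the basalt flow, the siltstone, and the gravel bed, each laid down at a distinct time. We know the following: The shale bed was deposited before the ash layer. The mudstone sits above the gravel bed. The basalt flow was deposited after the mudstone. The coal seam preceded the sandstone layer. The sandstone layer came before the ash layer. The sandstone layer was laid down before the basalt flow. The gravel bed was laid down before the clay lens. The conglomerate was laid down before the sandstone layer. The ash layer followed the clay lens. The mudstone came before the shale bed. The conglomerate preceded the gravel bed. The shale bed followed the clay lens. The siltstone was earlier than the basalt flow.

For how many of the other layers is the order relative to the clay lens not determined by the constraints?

5

Forced before the clay lens: the conglomerate and the gravel bed; forced after the clay lens: the ash layer and the shale bed.
That leaves the basalt flow, the coal seam, the mudstone, the sandstone layer, and the siltstone with no forced order relative to the clay lens — 5.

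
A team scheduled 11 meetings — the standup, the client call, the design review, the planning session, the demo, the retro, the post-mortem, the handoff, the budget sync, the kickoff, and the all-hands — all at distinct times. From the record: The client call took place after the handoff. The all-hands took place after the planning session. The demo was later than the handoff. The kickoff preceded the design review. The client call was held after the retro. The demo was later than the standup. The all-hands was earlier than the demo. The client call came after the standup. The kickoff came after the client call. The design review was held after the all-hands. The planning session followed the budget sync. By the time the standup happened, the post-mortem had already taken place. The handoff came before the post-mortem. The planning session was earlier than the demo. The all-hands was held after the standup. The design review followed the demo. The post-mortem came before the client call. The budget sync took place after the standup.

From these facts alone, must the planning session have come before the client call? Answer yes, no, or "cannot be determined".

No chain of stated constraints runs from the planning session to the client call, and none runs from the client call to the planning session either.
So the relative order of the planning session and the client call is not fixed by the given facts.

cannot be determined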